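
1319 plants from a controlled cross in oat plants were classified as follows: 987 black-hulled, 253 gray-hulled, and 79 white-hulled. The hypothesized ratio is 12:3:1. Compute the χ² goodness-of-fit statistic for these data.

0.279

The 12:3:1 ratio has 16 parts, so with N = 1319 the expected counts are:
  black-hulled: 1319 × 12/16 = 989.25
  gray-hulled: 1319 × 3/16 = 247.3125
  white-hulled: 1319 × 1/16 = 82.4375
χ² = Σ (O − E)² / E
  black-hulled: (987 − 989.25)² / 989.25 = 0.0051
  gray-hulled: (253 − 247.3125)² / 247.3125 = 0.1308
  white-hulled: (79 − 82.4375)² / 82.4375 = 0.1433
χ² = 0.0051 + 0.1308 + 0.1433 = 0.2792 ≈ 0.279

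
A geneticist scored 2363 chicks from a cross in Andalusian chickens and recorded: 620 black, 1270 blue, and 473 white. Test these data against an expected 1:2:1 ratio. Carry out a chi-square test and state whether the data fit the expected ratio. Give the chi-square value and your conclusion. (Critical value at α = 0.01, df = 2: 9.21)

31.548; not consistent

The 1:2:1 ratio has 4 parts, so with N = 2363 the expected counts are:
  black: 2363 × 1/4 = 590.75
  blue: 2363 × 2/4 = 1181.5
  white: 2363 × 1/4 = 590.75
χ² = Σ (O − E)² / E
  black: (620 − 590.75)² / 590.75 = 1.4483
  blue: (1270 − 1181.5)² / 1181.5 = 6.6291
  white: (473 − 590.75)² / 590.75 = 23.4703
χ² = 1.4483 + 6.6291 + 23.4703 = 31.5477 ≈ 31.548
Degrees of freedom = 3 − 1 = 2; critical value at α = 0.01 is 9.21.
Since 31.548 > 9.21, we reject the null hypothesis — the data do not fit the 1:2:1 ratio.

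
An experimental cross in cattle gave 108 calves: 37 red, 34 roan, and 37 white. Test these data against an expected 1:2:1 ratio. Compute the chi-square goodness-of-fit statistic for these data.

14.815

The 1:2:1 ratio has 4 parts, so with N = 108 the expected counts are:
  red: 108 × 1/4 = 27
  roan: 108 × 2/4 = 54
  white: 108 × 1/4 = 27
χ² = Σ (O − E)² / E
  red: (37 − 27)² / 27 = 3.7037
  roan: (34 − 54)² / 54 = 7.4074
  white: (37 − 27)² / 27 = 3.7037
χ² = 3.7037 + 7.4074 + 3.7037 = 14.8148 ≈ 14.815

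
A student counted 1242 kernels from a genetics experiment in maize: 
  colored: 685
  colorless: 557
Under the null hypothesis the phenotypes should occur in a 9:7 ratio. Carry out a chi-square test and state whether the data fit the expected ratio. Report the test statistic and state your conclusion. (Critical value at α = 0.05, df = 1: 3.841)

Under the 9:7 hypothesis (Σ ratio = 16, N = 1242):
  colored: 1242 × 9/16 = 698.625
  colorless: 1242 × 7/16 = 543.375
χ² = Σ (O − E)² / E
  colored: (685 − 698.625)² / 698.625 = 0.2657
  colorless: (557 − 543.375)² / 543.375 = 0.3416
χ² = 0.2657 + 0.3416 = 0.6073 ≈ 0.607
Degrees of freedom = 2 − 1 = 1; critical value at α = 0.05 is 3.841.
Since 0.607 < 3.841, we fail to reject the null hypothesis — the data are consistent with the 9:7 ratio.

0.607; consistent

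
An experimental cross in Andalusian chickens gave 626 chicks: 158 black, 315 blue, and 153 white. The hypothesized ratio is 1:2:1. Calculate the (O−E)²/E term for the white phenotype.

0.078

Expected counts for N = 626 under a 1:2:1 ratio (total parts = 4):
  black: 626 × 1/4 = 156.5
  blue: 626 × 2/4 = 313
  white: 626 × 1/4 = 156.5
Contribution of white: (153 − 156.5)² / 156.5 = 0.0783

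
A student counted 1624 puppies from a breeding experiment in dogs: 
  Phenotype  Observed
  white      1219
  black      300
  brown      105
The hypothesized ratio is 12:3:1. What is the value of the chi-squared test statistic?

Total ratio parts = 16. Expected numbers out of 1624:
  white: 1624 × 12/16 = 1218
  black: 1624 × 3/16 = 304.5
  brown: 1624 × 1/16 = 101.5
χ² = Σ (O − E)² / E
  white: (1219 − 1218)² / 1218 = 0.0008
  black: (300 − 304.5)² / 304.5 = 0.0665
  brown: (105 − 101.5)² / 101.5 = 0.1207
χ² = 0.0008 + 0.0665 + 0.1207 = 0.188

0.188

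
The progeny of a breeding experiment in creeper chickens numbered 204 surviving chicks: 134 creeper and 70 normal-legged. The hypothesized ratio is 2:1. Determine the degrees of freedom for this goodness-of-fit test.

A goodness-of-fit test with 2 phenotype classes has df = 2 − 1 = 1.

1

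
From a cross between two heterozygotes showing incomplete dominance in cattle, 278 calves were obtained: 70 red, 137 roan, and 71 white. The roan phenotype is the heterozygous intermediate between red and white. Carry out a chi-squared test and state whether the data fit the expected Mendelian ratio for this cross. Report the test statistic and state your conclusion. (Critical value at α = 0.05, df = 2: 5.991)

0.065; consistent

With incomplete dominance, a heterozygote × heterozygote cross gives a 1:2:1 phenotypic ratio.
Under the 1:2:1 hypothesis (Σ ratio = 4, N = 278):
  red: 278 × 1/4 = 69.5
  roan: 278 × 2/4 = 139
  white: 278 × 1/4 = 69.5
χ² = Σ (O − E)² / E
  red: (70 − 69.5)² / 69.5 = 0.0036
  roan: (137 − 139)² / 139 = 0.0288
  white: (71 − 69.5)² / 69.5 = 0.0324
χ² = 0.0036 + 0.0288 + 0.0324 = 0.0648 ≈ 0.065
Degrees of freedom = 3 − 1 = 2; critical value at α = 0.05 is 5.991.
Since 0.065 < 5.991, we fail to reject the null hypothesis — the data are consistent with the 1:2:1 ratio.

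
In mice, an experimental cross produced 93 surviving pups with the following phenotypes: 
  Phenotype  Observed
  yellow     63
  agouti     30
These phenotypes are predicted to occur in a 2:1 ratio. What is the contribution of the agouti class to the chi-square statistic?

0.032

Expected counts for N = 93 under a 2:1 ratio (total parts = 3):
  yellow: 93 × 2/3 = 62
  agouti: 93 × 1/3 = 31
Contribution of agouti: (30 − 31)² / 31 = 0.0323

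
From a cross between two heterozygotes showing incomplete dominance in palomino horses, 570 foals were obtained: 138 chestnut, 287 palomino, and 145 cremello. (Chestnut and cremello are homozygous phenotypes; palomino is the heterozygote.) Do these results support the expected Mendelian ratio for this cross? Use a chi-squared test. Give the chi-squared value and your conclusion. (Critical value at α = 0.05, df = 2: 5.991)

0.200; consistent

With incomplete dominance, a heterozygote × heterozygote cross gives a 1:2:1 phenotypic ratio.
Expected counts for N = 570 under a 1:2:1 ratio (total parts = 4):
  chestnut: 570 × 1/4 = 142.5
  palomino: 570 × 2/4 = 285
  cremello: 570 × 1/4 = 142.5
χ² = Σ (O − E)² / E
  chestnut: (138 − 142.5)² / 142.5 = 0.1421
  palomino: (287 − 285)² / 285 = 0.0140
  cremello: (145 − 142.5)² / 142.5 = 0.0439
χ² = 0.1421 + 0.0140 + 0.0439 = 0.200
Degrees of freedom = 3 − 1 = 2; critical value at α = 0.05 is 5.991.
Since 0.200 < 5.991, we fail to reject the null hypothesis — the data are consistent with the 1:2:1 ratio.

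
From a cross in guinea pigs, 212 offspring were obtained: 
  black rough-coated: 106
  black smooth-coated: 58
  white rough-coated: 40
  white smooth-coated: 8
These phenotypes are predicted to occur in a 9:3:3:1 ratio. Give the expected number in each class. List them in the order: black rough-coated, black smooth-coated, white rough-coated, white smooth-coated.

Under the 9:3:3:1 hypothesis (Σ ratio = 16, N = 212):
  black rough-coated: 212 × 9/16 = 119.25
  black smooth-coated: 212 × 3/16 = 39.75
  white rough-coated: 212 × 3/16 = 39.75
  white smooth-coated: 212 × 1/16 = 13.25

119.25, 39.75, 39.75, 13.25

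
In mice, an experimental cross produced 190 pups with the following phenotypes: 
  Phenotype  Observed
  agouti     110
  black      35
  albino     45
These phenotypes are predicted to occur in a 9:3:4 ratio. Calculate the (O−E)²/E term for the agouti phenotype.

0.091

The 9:3:4 ratio has 16 parts, so with N = 190 the expected counts are:
  agouti: 190 × 9/16 = 106.875
  black: 190 × 3/16 = 35.625
  albino: 190 × 4/16 = 47.5
Contribution of agouti: (110 − 106.875)² / 106.875 = 0.0914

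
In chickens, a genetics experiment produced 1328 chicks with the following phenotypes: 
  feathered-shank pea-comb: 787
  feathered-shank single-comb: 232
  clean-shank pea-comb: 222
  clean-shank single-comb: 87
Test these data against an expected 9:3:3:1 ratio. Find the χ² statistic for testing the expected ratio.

Total ratio parts = 16. Expected numbers out of 1328:
  feathered-shank pea-comb: 1328 × 9/16 = 747
  feathered-shank single-comb: 1328 × 3/16 = 249
  clean-shank pea-comb: 1328 × 3/16 = 249
  clean-shank single-comb: 1328 × 1/16 = 83
χ² = Σ (O − E)² / E
  feathered-shank pea-comb: (787 − 747)² / 747 = 2.1419
  feathered-shank single-comb: (232 − 249)² / 249 = 1.1606
  clean-shank pea-comb: (222 − 249)² / 249 = 2.9277
  clean-shank single-comb: (87 − 83)² / 83 = 0.1928
χ² = 2.1419 + 1.1606 + 2.9277 + 0.1928 = 6.423

6.423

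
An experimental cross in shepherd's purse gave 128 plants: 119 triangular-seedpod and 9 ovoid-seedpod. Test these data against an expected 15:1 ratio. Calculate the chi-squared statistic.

0.133

Total ratio parts = 16. Expected numbers out of 128:
  triangular-seedpod: 128 × 15/16 = 120
  ovoid-seedpod: 128 × 1/16 = 8
χ² = Σ (O − E)² / E
  triangular-seedpod: (119 − 120)² / 120 = 0.0083
  ovoid-seedpod: (9 − 8)² / 8 = 0.1250
χ² = 0.0083 + 0.1250 = 0.1333 ≈ 0.133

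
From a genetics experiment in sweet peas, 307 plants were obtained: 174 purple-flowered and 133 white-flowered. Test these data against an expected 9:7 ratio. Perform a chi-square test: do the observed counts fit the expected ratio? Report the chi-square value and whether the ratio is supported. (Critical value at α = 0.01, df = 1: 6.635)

Total ratio parts = 16. Expected numbers out of 307:
  purple-flowered: 307 × 9/16 = 172.6875
  white-flowered: 307 × 7/16 = 134.3125
χ² = Σ (O − E)² / E
  purple-flowered: (174 − 172.6875)² / 172.6875 = 0.0100
  white-flowered: (133 − 134.3125)² / 134.3125 = 0.0128
χ² = 0.0100 + 0.0128 = 0.0228 ≈ 0.023
Degrees of freedom = 2 − 1 = 1; critical value at α = 0.01 is 6.635.
Since 0.023 < 6.635, we fail to reject the null hypothesis — the data are consistent with the 9:7 ratio.

0.023; consistent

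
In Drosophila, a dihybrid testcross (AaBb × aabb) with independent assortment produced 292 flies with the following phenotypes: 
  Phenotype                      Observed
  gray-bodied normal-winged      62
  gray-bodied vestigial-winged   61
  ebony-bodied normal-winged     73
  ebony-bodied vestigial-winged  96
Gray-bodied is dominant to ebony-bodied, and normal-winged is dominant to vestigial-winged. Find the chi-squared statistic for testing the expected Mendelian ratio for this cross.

A dihybrid testcross with independent assortment gives a 1:1:1:1 ratio.
Total ratio parts = 4. Expected numbers out of 292:
  gray-bodied normal-winged: 292 × 1/4 = 73
  gray-bodied vestigial-winged: 292 × 1/4 = 73
  ebony-bodied normal-winged: 292 × 1/4 = 73
  ebony-bodied vestigial-winged: 292 × 1/4 = 73
χ² = Σ (O − E)² / E
  gray-bodied normal-winged: (62 − 73)² / 73 = 1.6575
  gray-bodied vestigial-winged: (61 − 73)² / 73 = 1.9726
  ebony-bodied normal-winged: (73 − 73)² / 73 = 0.0000
  ebony-bodied vestigial-winged: (96 − 73)² / 73 = 7.2466
χ² = 1.6575 + 1.9726 + 0.0000 + 7.2466 = 10.8767 ≈ 10.877

10.877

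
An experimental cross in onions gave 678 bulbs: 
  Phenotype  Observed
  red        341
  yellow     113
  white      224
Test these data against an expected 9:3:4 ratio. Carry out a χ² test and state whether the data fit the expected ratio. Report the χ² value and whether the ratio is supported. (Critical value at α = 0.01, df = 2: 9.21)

23.367; not consistent

Total ratio parts = 16. Expected numbers out of 678:
  red: 678 × 9/16 = 381.375
  yellow: 678 × 3/16 = 127.125
  white: 678 × 4/16 = 169.5
χ² = Σ (O − E)² / E
  red: (341 − 381.375)² / 381.375 = 4.2744
  yellow: (113 − 127.125)² / 127.125 = 1.5694
  white: (224 − 169.5)² / 169.5 = 17.5236
χ² = 4.2744 + 1.5694 + 17.5236 = 23.3674 ≈ 23.367
Degrees of freedom = 3 − 1 = 2; critical value at α = 0.01 is 9.21.
Since 23.367 > 9.21, we reject the null hypothesis — the data do not fit the 9:3:4 ratio.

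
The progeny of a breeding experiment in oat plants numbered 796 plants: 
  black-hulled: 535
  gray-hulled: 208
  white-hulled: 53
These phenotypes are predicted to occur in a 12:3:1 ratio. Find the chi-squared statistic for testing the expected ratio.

Expected counts for N = 796 under a 12:3:1 ratio (total parts = 16):
  black-hulled: 796 × 12/16 = 597
  gray-hulled: 796 × 3/16 = 149.25
  white-hulled: 796 × 1/16 = 49.75
χ² = Σ (O − E)² / E
  black-hulled: (535 − 597)² / 597 = 6.4389
  gray-hulled: (208 − 149.25)² / 149.25 = 23.1260
  white-hulled: (53 − 49.75)² / 49.75 = 0.2123
χ² = 6.4389 + 23.1260 + 0.2123 = 29.7772 ≈ 29.777

29.777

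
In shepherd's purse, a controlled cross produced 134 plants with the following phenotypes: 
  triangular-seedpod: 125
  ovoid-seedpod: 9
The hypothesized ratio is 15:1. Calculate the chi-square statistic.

0.050

The 15:1 ratio has 16 parts, so with N = 134 the expected counts are:
  triangular-seedpod: 134 × 15/16 = 125.625
  ovoid-seedpod: 134 × 1/16 = 8.375
χ² = Σ (O − E)² / E
  triangular-seedpod: (125 − 125.625)² / 125.625 = 0.0031
  ovoid-seedpod: (9 − 8.375)² / 8.375 = 0.0466
χ² = 0.0031 + 0.0466 = 0.0497 ≈ 0.050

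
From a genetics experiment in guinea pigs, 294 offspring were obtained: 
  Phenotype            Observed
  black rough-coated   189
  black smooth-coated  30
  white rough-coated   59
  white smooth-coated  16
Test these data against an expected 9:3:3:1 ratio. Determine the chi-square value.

15.406

The 9:3:3:1 ratio has 16 parts, so with N = 294 the expected counts are:
  black rough-coated: 294 × 9/16 = 165.375
  black smooth-coated: 294 × 3/16 = 55.125
  white rough-coated: 294 × 3/16 = 55.125
  white smooth-coated: 294 × 1/16 = 18.375
χ² = Σ (O − E)² / E
  black rough-coated: (189 − 165.375)² / 165.375 = 3.3750
  black smooth-coated: (30 − 55.125)² / 55.125 = 11.4515
  white rough-coated: (59 − 55.125)² / 55.125 = 0.2724
  white smooth-coated: (16 − 18.375)² / 18.375 = 0.3070
χ² = 3.3750 + 11.4515 + 0.2724 + 0.3070 = 15.4059 ≈ 15.406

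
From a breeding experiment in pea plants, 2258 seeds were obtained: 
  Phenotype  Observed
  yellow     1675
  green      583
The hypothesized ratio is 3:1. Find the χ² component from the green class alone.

Under the 3:1 hypothesis (Σ ratio = 4, N = 2258):
  yellow: 2258 × 3/4 = 1693.5
  green: 2258 × 1/4 = 564.5
Contribution of green: (583 − 564.5)² / 564.5 = 0.6063

0.606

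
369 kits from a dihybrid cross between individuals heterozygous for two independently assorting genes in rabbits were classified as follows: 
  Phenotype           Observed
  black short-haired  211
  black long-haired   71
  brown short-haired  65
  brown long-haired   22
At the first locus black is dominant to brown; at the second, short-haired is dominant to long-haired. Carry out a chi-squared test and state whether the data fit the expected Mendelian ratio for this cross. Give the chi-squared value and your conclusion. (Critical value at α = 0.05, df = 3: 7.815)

A dihybrid F₂ with independent assortment and complete dominance at both loci gives a 9:3:3:1 phenotypic ratio.
Under the 9:3:3:1 hypothesis (Σ ratio = 16, N = 369):
  black short-haired: 369 × 9/16 = 207.5625
  black long-haired: 369 × 3/16 = 69.1875
  brown short-haired: 369 × 3/16 = 69.1875
  brown long-haired: 369 × 1/16 = 23.0625
χ² = Σ (O − E)² / E
  black short-haired: (211 − 207.5625)² / 207.5625 = 0.0569
  black long-haired: (71 − 69.1875)² / 69.1875 = 0.0475
  brown short-haired: (65 − 69.1875)² / 69.1875 = 0.2534
  brown long-haired: (22 − 23.0625)² / 23.0625 = 0.0489
χ² = 0.0569 + 0.0475 + 0.2534 + 0.0489 = 0.4067 ≈ 0.407
Degrees of freedom = 4 − 1 = 3; critical value at α = 0.05 is 7.815.
Since 0.407 < 7.815, we fail to reject the null hypothesis — the data are consistent with the 9:3:3:1 ratio.

0.407; consistent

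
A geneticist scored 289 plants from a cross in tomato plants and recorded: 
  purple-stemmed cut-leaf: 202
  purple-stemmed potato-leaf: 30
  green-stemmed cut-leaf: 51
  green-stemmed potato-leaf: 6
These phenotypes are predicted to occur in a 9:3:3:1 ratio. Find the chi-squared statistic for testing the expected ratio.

28.607

Expected counts for N = 289 under a 9:3:3:1 ratio (total parts = 16):
  purple-stemmed cut-leaf: 289 × 9/16 = 162.5625
  purple-stemmed potato-leaf: 289 × 3/16 = 54.1875
  green-stemmed cut-leaf: 289 × 3/16 = 54.1875
  green-stemmed potato-leaf: 289 × 1/16 = 18.0625
χ² = Σ (O − E)² / E
  purple-stemmed cut-leaf: (202 − 162.5625)² / 162.5625 = 9.5675
  purple-stemmed potato-leaf: (30 − 54.1875)² / 54.1875 = 10.7965
  green-stemmed cut-leaf: (51 − 54.1875)² / 54.1875 = 0.1875
  green-stemmed potato-leaf: (6 − 18.0625)² / 18.0625 = 8.0556
χ² = 9.5675 + 10.7965 + 0.1875 + 8.0556 = 28.6071 ≈ 28.607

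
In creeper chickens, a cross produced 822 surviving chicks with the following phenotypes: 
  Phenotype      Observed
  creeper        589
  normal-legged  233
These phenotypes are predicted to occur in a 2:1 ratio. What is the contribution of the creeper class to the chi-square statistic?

3.068

Under the 2:1 hypothesis (Σ ratio = 3, N = 822):
  creeper: 822 × 2/3 = 548
  normal-legged: 822 × 1/3 = 274
Contribution of creeper: (589 − 548)² / 548 = 3.0675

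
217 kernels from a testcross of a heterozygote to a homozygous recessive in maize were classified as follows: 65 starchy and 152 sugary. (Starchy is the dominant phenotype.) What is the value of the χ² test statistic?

34.880

A testcross of a heterozygote (Aa × aa) gives a 1:1 phenotypic ratio.
Total ratio parts = 2. Expected numbers out of 217:
  starchy: 217 × 1/2 = 108.5
  sugary: 217 × 1/2 = 108.5
χ² = Σ (O − E)² / E
  starchy: (65 − 108.5)² / 108.5 = 17.4401
  sugary: (152 − 108.5)² / 108.5 = 17.4401
χ² = 17.4401 + 17.4401 = 34.8802 ≈ 34.880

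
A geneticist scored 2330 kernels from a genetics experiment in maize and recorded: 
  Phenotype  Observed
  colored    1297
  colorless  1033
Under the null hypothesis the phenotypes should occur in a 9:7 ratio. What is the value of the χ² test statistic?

0.324

The 9:7 ratio has 16 parts, so with N = 2330 the expected counts are:
  colored: 2330 × 9/16 = 1310.625
  colorless: 2330 × 7/16 = 1019.375
χ² = Σ (O − E)² / E
  colored: (1297 − 1310.625)² / 1310.625 = 0.1416
  colorless: (1033 − 1019.375)² / 1019.375 = 0.1821
χ² = 0.1416 + 0.1821 = 0.3237 ≈ 0.324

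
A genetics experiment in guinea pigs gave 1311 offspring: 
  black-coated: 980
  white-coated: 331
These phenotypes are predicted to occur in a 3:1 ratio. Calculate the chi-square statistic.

0.043

Total ratio parts = 4. Expected numbers out of 1311:
  black-coated: 1311 × 3/4 = 983.25
  white-coated: 1311 × 1/4 = 327.75
χ² = Σ (O − E)² / E
  black-coated: (980 − 983.25)² / 983.25 = 0.0107
  white-coated: (331 − 327.75)² / 327.75 = 0.0322
χ² = 0.0107 + 0.0322 = 0.0429 ≈ 0.043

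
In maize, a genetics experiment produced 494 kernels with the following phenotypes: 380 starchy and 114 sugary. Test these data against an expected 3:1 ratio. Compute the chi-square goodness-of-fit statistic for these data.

Expected counts for N = 494 under a 3:1 ratio (total parts = 4):
  starchy: 494 × 3/4 = 370.5
  sugary: 494 × 1/4 = 123.5
χ² = Σ (O − E)² / E
  starchy: (380 − 370.5)² / 370.5 = 0.2436
  sugary: (114 − 123.5)² / 123.5 = 0.7308
χ² = 0.2436 + 0.7308 = 0.9744 ≈ 0.974

0.974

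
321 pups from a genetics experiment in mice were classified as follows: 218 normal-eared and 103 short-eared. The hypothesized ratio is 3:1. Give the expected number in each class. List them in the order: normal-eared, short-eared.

240.75, 80.25

The 3:1 ratio has 4 parts, so with N = 321 the expected counts are:
  normal-eared: 321 × 3/4 = 240.75
  short-eared: 321 × 1/4 = 80.25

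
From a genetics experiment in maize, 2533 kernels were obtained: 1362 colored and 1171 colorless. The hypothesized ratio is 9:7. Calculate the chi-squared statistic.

6.329

Expected counts for N = 2533 under a 9:7 ratio (total parts = 16):
  colored: 2533 × 9/16 = 1424.8125
  colorless: 2533 × 7/16 = 1108.1875
χ² = Σ (O − E)² / E
  colored: (1362 − 1424.8125)² / 1424.8125 = 2.7691
  colorless: (1171 − 1108.1875)² / 1108.1875 = 3.5602
χ² = 2.7691 + 3.5602 = 6.3293 ≈ 6.329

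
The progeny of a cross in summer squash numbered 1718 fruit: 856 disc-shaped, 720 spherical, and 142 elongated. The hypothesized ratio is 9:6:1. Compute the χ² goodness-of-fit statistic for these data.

32.679

Under the 9:6:1 hypothesis (Σ ratio = 16, N = 1718):
  disc-shaped: 1718 × 9/16 = 966.375
  spherical: 1718 × 6/16 = 644.25
  elongated: 1718 × 1/16 = 107.375
χ² = Σ (O − E)² / E
  disc-shaped: (856 − 966.375)² / 966.375 = 12.6065
  spherical: (720 − 644.25)² / 644.25 = 8.9066
  elongated: (142 − 107.375)² / 107.375 = 11.1655
χ² = 12.6065 + 8.9066 + 11.1655 = 32.6786 ≈ 32.679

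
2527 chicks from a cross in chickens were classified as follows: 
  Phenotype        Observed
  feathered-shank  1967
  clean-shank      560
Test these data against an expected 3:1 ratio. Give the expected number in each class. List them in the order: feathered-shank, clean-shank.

1895.25, 631.75

Expected counts for N = 2527 under a 3:1 ratio (total parts = 4):
  feathered-shank: 2527 × 3/4 = 1895.25
  clean-shank: 2527 × 1/4 = 631.75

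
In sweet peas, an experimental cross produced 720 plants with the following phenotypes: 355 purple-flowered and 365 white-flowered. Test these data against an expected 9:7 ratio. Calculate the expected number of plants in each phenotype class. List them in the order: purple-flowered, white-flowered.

405, 315

Total ratio parts = 16. Expected numbers out of 720:
  purple-flowered: 720 × 9/16 = 405
  white-flowered: 720 × 7/16 = 315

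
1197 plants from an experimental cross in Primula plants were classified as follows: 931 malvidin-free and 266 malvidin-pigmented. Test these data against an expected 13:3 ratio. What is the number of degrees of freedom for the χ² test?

A goodness-of-fit test with 2 phenotype classes has df = 2 − 1 = 1.

1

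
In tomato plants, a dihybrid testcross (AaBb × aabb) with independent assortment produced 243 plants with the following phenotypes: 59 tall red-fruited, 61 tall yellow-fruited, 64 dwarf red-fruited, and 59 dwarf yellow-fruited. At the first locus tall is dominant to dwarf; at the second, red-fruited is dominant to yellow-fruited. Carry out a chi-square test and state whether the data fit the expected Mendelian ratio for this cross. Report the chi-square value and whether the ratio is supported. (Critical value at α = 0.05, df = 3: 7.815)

0.276; consistent

A dihybrid testcross with independent assortment gives a 1:1:1:1 ratio.
Total ratio parts = 4. Expected numbers out of 243:
  tall red-fruited: 243 × 1/4 = 60.75
  tall yellow-fruited: 243 × 1/4 = 60.75
  dwarf red-fruited: 243 × 1/4 = 60.75
  dwarf yellow-fruited: 243 × 1/4 = 60.75
χ² = Σ (O − E)² / E
  tall red-fruited: (59 − 60.75)² / 60.75 = 0.0504
  tall yellow-fruited: (61 − 60.75)² / 60.75 = 0.0010
  dwarf red-fruited: (64 − 60.75)² / 60.75 = 0.1739
  dwarf yellow-fruited: (59 − 60.75)² / 60.75 = 0.0504
χ² = 0.0504 + 0.0010 + 0.1739 + 0.0504 = 0.2757 ≈ 0.276
Degrees of freedom = 4 − 1 = 3; critical value at α = 0.05 is 7.815.
Since 0.276 < 7.815, we fail to reject the null hypothesis — the data are consistent with the 1:1:1:1 ratio.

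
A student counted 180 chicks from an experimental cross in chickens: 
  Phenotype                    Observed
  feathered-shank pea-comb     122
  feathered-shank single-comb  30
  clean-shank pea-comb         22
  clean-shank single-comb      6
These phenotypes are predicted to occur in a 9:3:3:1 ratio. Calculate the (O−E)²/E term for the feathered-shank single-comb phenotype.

Under the 9:3:3:1 hypothesis (Σ ratio = 16, N = 180):
  feathered-shank pea-comb: 180 × 9/16 = 101.25
  feathered-shank single-comb: 180 × 3/16 = 33.75
  clean-shank pea-comb: 180 × 3/16 = 33.75
  clean-shank single-comb: 180 × 1/16 = 11.25
Contribution of feathered-shank single-comb: (30 − 33.75)² / 33.75 = 0.4167

0.417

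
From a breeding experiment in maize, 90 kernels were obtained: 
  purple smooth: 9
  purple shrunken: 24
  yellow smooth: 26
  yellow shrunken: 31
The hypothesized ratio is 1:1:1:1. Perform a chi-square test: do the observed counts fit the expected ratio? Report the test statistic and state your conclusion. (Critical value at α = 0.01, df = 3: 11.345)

The 1:1:1:1 ratio has 4 parts, so with N = 90 the expected counts are:
  purple smooth: 90 × 1/4 = 22.5
  purple shrunken: 90 × 1/4 = 22.5
  yellow smooth: 90 × 1/4 = 22.5
  yellow shrunken: 90 × 1/4 = 22.5
χ² = Σ (O − E)² / E
  purple smooth: (9 − 22.5)² / 22.5 = 8.1000
  purple shrunken: (24 − 22.5)² / 22.5 = 0.1000
  yellow smooth: (26 − 22.5)² / 22.5 = 0.5444
  yellow shrunken: (31 − 22.5)² / 22.5 = 3.2111
χ² = 8.1000 + 0.1000 + 0.5444 + 3.2111 = 11.9555 ≈ 11.956
Degrees of freedom = 4 − 1 = 3; critical value at α = 0.01 is 11.345.
Since 11.956 > 11.345, we reject the null hypothesis — the data do not fit the 1:1:1:1 ratio.

11.956; not consistent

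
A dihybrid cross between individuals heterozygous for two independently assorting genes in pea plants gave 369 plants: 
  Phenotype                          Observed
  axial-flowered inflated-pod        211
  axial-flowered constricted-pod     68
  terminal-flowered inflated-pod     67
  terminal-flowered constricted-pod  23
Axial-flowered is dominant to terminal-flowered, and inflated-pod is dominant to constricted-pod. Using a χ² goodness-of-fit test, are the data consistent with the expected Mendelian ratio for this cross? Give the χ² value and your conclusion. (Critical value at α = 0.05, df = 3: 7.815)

0.147; consistent

A dihybrid F₂ with independent assortment and complete dominance at both loci gives a 9:3:3:1 phenotypic ratio.
Total ratio parts = 16. Expected numbers out of 369:
  axial-flowered inflated-pod: 369 × 9/16 = 207.5625
  axial-flowered constricted-pod: 369 × 3/16 = 69.1875
  terminal-flowered inflated-pod: 369 × 3/16 = 69.1875
  terminal-flowered constricted-pod: 369 × 1/16 = 23.0625
χ² = Σ (O − E)² / E
  axial-flowered inflated-pod: (211 − 207.5625)² / 207.5625 = 0.0569
  axial-flowered constricted-pod: (68 − 69.1875)² / 69.1875 = 0.0204
  terminal-flowered inflated-pod: (67 − 69.1875)² / 69.1875 = 0.0692
  terminal-flowered constricted-pod: (23 − 23.0625)² / 23.0625 = 0.0002
χ² = 0.0569 + 0.0204 + 0.0692 + 0.0002 = 0.1467 ≈ 0.147
Degrees of freedom = 4 − 1 = 3; critical value at α = 0.05 is 7.815.
Since 0.147 < 7.815, we fail to reject the null hypothesis — the data are consistent with the 9:3:3:1 ratio.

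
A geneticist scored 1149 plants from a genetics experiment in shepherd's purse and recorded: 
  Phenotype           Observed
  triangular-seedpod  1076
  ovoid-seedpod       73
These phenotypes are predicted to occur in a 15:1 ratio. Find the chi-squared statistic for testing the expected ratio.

0.021

Total ratio parts = 16. Expected numbers out of 1149:
  triangular-seedpod: 1149 × 15/16 = 1077.1875
  ovoid-seedpod: 1149 × 1/16 = 71.8125
χ² = Σ (O − E)² / E
  triangular-seedpod: (1076 − 1077.1875)² / 1077.1875 = 0.0013
  ovoid-seedpod: (73 − 71.8125)² / 71.8125 = 0.0196
χ² = 0.0013 + 0.0196 = 0.0209 ≈ 0.021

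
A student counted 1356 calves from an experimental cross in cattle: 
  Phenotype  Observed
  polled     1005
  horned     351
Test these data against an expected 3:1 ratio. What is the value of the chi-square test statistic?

0.566

The 3:1 ratio has 4 parts, so with N = 1356 the expected counts are:
  polled: 1356 × 3/4 = 1017
  horned: 1356 × 1/4 = 339
χ² = Σ (O − E)² / E
  polled: (1005 − 1017)² / 1017 = 0.1416
  horned: (351 − 339)² / 339 = 0.4248
χ² = 0.1416 + 0.4248 = 0.5664 ≈ 0.566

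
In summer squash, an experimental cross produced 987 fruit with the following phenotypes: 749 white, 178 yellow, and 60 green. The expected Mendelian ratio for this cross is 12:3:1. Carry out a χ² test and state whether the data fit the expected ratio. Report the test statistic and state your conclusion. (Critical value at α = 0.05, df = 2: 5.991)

0.419; consistent

Expected counts for N = 987 under a 12:3:1 ratio (total parts = 16):
  white: 987 × 12/16 = 740.25
  yellow: 987 × 3/16 = 185.0625
  green: 987 × 1/16 = 61.6875
χ² = Σ (O − E)² / E
  white: (749 − 740.25)² / 740.25 = 0.1034
  yellow: (178 − 185.0625)² / 185.0625 = 0.2695
  green: (60 − 61.6875)² / 61.6875 = 0.0462
χ² = 0.1034 + 0.2695 + 0.0462 = 0.4191 ≈ 0.419
Degrees of freedom = 3 − 1 = 2; critical value at α = 0.05 is 5.991.
Since 0.419 < 5.991, we fail to reject the null hypothesis — the data are consistent with the 12:3:1 ratio.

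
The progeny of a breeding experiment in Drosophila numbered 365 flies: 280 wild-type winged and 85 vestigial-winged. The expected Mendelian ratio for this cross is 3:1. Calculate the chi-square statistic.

0.571

Under the 3:1 hypothesis (Σ ratio = 4, N = 365):
  wild-type winged: 365 × 3/4 = 273.75
  vestigial-winged: 365 × 1/4 = 91.25
χ² = Σ (O − E)² / E
  wild-type winged: (280 − 273.75)² / 273.75 = 0.1427
  vestigial-winged: (85 − 91.25)² / 91.25 = 0.4281
χ² = 0.1427 + 0.4281 = 0.5708 ≈ 0.571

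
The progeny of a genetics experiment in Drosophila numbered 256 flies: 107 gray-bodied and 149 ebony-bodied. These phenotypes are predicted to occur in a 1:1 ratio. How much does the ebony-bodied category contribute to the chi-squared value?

3.445

Expected counts for N = 256 under a 1:1 ratio (total parts = 2):
  gray-bodied: 256 × 1/2 = 128
  ebony-bodied: 256 × 1/2 = 128
Contribution of ebony-bodied: (149 − 128)² / 128 = 3.4453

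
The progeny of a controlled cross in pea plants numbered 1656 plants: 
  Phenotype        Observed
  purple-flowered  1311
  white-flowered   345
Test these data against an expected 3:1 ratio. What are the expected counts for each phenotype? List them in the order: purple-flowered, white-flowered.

Expected counts for N = 1656 under a 3:1 ratio (total parts = 4):
  purple-flowered: 1656 × 3/4 = 1242
  white-flowered: 1656 × 1/4 = 414

1242, 414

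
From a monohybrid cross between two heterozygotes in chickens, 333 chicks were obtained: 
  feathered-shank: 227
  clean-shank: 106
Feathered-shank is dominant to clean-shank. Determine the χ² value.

For a monohybrid cross between heterozygotes with complete dominance, the expected phenotypic ratio is 3:1.
Under the 3:1 hypothesis (Σ ratio = 4, N = 333):
  feathered-shank: 333 × 3/4 = 249.75
  clean-shank: 333 × 1/4 = 83.25
χ² = Σ (O − E)² / E
  feathered-shank: (227 − 249.75)² / 249.75 = 2.0723
  clean-shank: (106 − 83.25)² / 83.25 = 6.2170
χ² = 2.0723 + 6.2170 = 8.2893 ≈ 8.289

8.289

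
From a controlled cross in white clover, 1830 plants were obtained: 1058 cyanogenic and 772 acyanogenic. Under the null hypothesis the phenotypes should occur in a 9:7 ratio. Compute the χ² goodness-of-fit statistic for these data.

Under the 9:7 hypothesis (Σ ratio = 16, N = 1830):
  cyanogenic: 1830 × 9/16 = 1029.375
  acyanogenic: 1830 × 7/16 = 800.625
χ² = Σ (O − E)² / E
  cyanogenic: (1058 − 1029.375)² / 1029.375 = 0.7960
  acyanogenic: (772 − 800.625)² / 800.625 = 1.0234
χ² = 0.7960 + 1.0234 = 1.8194 ≈ 1.819

1.819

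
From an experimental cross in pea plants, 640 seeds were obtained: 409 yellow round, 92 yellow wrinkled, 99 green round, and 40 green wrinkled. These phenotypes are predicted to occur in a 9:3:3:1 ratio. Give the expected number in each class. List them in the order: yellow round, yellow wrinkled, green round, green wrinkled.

Expected counts for N = 640 under a 9:3:3:1 ratio (total parts = 16):
  yellow round: 640 × 9/16 = 360
  yellow wrinkled: 640 × 3/16 = 120
  green round: 640 × 3/16 = 120
  green wrinkled: 640 × 1/16 = 40

360, 120, 120, 40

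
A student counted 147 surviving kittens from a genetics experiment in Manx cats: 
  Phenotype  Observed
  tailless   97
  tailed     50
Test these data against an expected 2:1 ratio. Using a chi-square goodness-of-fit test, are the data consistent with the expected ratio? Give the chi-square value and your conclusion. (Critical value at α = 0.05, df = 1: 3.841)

Expected counts for N = 147 under a 2:1 ratio (total parts = 3):
  tailless: 147 × 2/3 = 98
  tailed: 147 × 1/3 = 49
χ² = Σ (O − E)² / E
  tailless: (97 − 98)² / 98 = 0.0102
  tailed: (50 − 49)² / 49 = 0.0204
χ² = 0.0102 + 0.0204 = 0.0306 ≈ 0.031
Degrees of freedom = 2 − 1 = 1; critical value at α = 0.05 is 3.841.
Since 0.031 < 3.841, we fail to reject the null hypothesis — the data are consistent with the 2:1 ratio.

0.031; consistent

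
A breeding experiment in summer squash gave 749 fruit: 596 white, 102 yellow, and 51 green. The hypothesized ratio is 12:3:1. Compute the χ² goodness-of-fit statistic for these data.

12.983

Total ratio parts = 16. Expected numbers out of 749:
  white: 749 × 12/16 = 561.75
  yellow: 749 × 3/16 = 140.4375
  green: 749 × 1/16 = 46.8125
χ² = Σ (O − E)² / E
  white: (596 − 561.75)² / 561.75 = 2.0882
  yellow: (102 − 140.4375)² / 140.4375 = 10.5203
  green: (51 − 46.8125)² / 46.8125 = 0.3746
χ² = 2.0882 + 10.5203 + 0.3746 = 12.9831 ≈ 12.983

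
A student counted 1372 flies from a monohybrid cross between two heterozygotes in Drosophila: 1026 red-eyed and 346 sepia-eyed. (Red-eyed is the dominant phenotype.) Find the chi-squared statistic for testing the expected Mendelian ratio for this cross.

0.035

For a monohybrid cross between heterozygotes with complete dominance, the expected phenotypic ratio is 3:1.
Under the 3:1 hypothesis (Σ ratio = 4, N = 1372):
  red-eyed: 1372 × 3/4 = 1029
  sepia-eyed: 1372 × 1/4 = 343
χ² = Σ (O − E)² / E
  red-eyed: (1026 − 1029)² / 1029 = 0.0087
  sepia-eyed: (346 − 343)² / 343 = 0.0262
χ² = 0.0087 + 0.0262 = 0.0349 ≈ 0.035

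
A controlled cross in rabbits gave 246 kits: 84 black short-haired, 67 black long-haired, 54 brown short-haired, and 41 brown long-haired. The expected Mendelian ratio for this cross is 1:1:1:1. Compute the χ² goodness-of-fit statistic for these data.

16.472

Expected counts for N = 246 under a 1:1:1:1 ratio (total parts = 4):
  black short-haired: 246 × 1/4 = 61.5
  black long-haired: 246 × 1/4 = 61.5
  brown short-haired: 246 × 1/4 = 61.5
  brown long-haired: 246 × 1/4 = 61.5
χ² = Σ (O − E)² / E
  black short-haired: (84 − 61.5)² / 61.5 = 8.2317
  black long-haired: (67 − 61.5)² / 61.5 = 0.4919
  brown short-haired: (54 − 61.5)² / 61.5 = 0.9146
  brown long-haired: (41 − 61.5)² / 61.5 = 6.8333
χ² = 8.2317 + 0.4919 + 0.9146 + 6.8333 = 16.4715 ≈ 16.472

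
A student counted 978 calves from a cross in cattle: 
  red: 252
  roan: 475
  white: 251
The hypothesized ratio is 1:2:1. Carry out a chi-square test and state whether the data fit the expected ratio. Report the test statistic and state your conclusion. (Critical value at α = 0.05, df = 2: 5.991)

0.804; consistent

The 1:2:1 ratio has 4 parts, so with N = 978 the expected counts are:
  red: 978 × 1/4 = 244.5
  roan: 978 × 2/4 = 489
  white: 978 × 1/4 = 244.5
χ² = Σ (O − E)² / E
  red: (252 − 244.5)² / 244.5 = 0.2301
  roan: (475 − 489)² / 489 = 0.4008
  white: (251 − 244.5)² / 244.5 = 0.1728
χ² = 0.2301 + 0.4008 + 0.1728 = 0.8037 ≈ 0.804
Degrees of freedom = 3 − 1 = 2; critical value at α = 0.05 is 5.991.
Since 0.804 < 5.991, we fail to reject the null hypothesis — the data are consistent with the 1:2:1 ratio.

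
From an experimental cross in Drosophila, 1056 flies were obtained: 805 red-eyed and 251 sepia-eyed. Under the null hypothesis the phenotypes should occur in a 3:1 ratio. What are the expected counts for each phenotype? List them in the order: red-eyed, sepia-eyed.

Under the 3:1 hypothesis (Σ ratio = 4, N = 1056):
  red-eyed: 1056 × 3/4 = 792
  sepia-eyed: 1056 × 1/4 = 264

792, 264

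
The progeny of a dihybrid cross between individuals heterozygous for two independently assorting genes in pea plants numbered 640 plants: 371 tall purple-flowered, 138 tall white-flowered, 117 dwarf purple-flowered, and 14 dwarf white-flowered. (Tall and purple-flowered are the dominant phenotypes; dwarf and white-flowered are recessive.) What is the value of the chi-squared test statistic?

A dihybrid F₂ with independent assortment and complete dominance at both loci gives a 9:3:3:1 phenotypic ratio.
The 9:3:3:1 ratio has 16 parts, so with N = 640 the expected counts are:
  tall purple-flowered: 640 × 9/16 = 360
  tall white-flowered: 640 × 3/16 = 120
  dwarf purple-flowered: 640 × 3/16 = 120
  dwarf white-flowered: 640 × 1/16 = 40
χ² = Σ (O − E)² / E
  tall purple-flowered: (371 − 360)² / 360 = 0.3361
  tall white-flowered: (138 − 120)² / 120 = 2.7000
  dwarf purple-flowered: (117 − 120)² / 120 = 0.0750
  dwarf white-flowered: (14 − 40)² / 40 = 16.9000
χ² = 0.3361 + 2.7000 + 0.0750 + 16.9000 = 20.0111 ≈ 20.011

20.011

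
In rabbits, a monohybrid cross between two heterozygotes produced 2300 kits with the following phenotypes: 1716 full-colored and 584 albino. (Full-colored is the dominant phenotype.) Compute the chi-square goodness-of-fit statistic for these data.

0.188

For a monohybrid cross between heterozygotes with complete dominance, the expected phenotypic ratio is 3:1.
Total ratio parts = 4. Expected numbers out of 2300:
  full-colored: 2300 × 3/4 = 1725
  albino: 2300 × 1/4 = 575
χ² = Σ (O − E)² / E
  full-colored: (1716 − 1725)² / 1725 = 0.0470
  albino: (584 − 575)² / 575 = 0.1409
χ² = 0.0470 + 0.1409 = 0.1879 ≈ 0.188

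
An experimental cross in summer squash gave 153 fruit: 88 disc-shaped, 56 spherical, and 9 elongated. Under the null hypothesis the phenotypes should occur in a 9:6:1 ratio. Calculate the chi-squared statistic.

Total ratio parts = 16. Expected numbers out of 153:
  disc-shaped: 153 × 9/16 = 86.0625
  spherical: 153 × 6/16 = 57.375
  elongated: 153 × 1/16 = 9.5625
χ² = Σ (O − E)² / E
  disc-shaped: (88 − 86.0625)² / 86.0625 = 0.0436
  spherical: (56 − 57.375)² / 57.375 = 0.0330
  elongated: (9 − 9.5625)² / 9.5625 = 0.0331
χ² = 0.0436 + 0.0330 + 0.0331 = 0.1097 ≈ 0.110

0.110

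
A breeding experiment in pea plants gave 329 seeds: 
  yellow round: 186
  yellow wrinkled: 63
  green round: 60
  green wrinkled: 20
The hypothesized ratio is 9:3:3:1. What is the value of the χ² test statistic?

Total ratio parts = 16. Expected numbers out of 329:
  yellow round: 329 × 9/16 = 185.0625
  yellow wrinkled: 329 × 3/16 = 61.6875
  green round: 329 × 3/16 = 61.6875
  green wrinkled: 329 × 1/16 = 20.5625
χ² = Σ (O − E)² / E
  yellow round: (186 − 185.0625)² / 185.0625 = 0.0047
  yellow wrinkled: (63 − 61.6875)² / 61.6875 = 0.0279
  green round: (60 − 61.6875)² / 61.6875 = 0.0462
  green wrinkled: (20 − 20.5625)² / 20.5625 = 0.0154
χ² = 0.0047 + 0.0279 + 0.0462 + 0.0154 = 0.0942 ≈ 0.094

0.094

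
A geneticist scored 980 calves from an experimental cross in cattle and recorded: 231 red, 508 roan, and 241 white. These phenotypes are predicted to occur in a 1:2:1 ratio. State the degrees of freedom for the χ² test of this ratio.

2

A goodness-of-fit test with 3 phenotype classes has df = 3 − 1 = 2.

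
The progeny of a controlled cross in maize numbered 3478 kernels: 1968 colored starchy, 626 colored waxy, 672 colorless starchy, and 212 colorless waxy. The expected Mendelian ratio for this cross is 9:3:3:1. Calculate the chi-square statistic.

1.854

Total ratio parts = 16. Expected numbers out of 3478:
  colored starchy: 3478 × 9/16 = 1956.375
  colored waxy: 3478 × 3/16 = 652.125
  colorless starchy: 3478 × 3/16 = 652.125
  colorless waxy: 3478 × 1/16 = 217.375
χ² = Σ (O − E)² / E
  colored starchy: (1968 − 1956.375)² / 1956.375 = 0.0691
  colored waxy: (626 − 652.125)² / 652.125 = 1.0466
  colorless starchy: (672 − 652.125)² / 652.125 = 0.6057
  colorless waxy: (212 − 217.375)² / 217.375 = 0.1329
χ² = 0.0691 + 1.0466 + 0.6057 + 0.1329 = 1.8543 ≈ 1.854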